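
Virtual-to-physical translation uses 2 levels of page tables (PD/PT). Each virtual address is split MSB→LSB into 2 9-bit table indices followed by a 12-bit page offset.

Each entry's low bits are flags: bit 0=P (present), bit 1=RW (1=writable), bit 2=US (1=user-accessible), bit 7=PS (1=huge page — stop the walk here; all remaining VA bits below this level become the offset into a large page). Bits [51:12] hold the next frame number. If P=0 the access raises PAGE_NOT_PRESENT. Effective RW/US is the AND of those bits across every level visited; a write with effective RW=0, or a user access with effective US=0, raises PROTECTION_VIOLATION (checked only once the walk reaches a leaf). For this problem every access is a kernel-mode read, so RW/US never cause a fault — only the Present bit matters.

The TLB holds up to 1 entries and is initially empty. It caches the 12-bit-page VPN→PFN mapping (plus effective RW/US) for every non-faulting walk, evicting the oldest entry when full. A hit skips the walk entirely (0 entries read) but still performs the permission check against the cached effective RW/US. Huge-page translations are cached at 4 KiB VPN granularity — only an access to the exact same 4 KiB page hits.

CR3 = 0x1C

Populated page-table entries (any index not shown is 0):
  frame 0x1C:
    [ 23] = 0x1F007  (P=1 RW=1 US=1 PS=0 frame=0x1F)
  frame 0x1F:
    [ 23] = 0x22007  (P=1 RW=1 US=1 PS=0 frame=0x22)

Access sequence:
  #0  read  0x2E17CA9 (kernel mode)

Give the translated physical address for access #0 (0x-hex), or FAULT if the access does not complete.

Walk each access:
#0 VA=0x2E17CA9 (r,kernel):
  L0 @0x1C[23] → 0x1F007  P=1,RW=1,US=1,PS=0
  L1 @0x1F[23] → 0x22007  P=1,RW=1,US=1,PS=0
  ⇒ phys 0x22CA9  [2 reads]

Access #0 PA: 0x22CA9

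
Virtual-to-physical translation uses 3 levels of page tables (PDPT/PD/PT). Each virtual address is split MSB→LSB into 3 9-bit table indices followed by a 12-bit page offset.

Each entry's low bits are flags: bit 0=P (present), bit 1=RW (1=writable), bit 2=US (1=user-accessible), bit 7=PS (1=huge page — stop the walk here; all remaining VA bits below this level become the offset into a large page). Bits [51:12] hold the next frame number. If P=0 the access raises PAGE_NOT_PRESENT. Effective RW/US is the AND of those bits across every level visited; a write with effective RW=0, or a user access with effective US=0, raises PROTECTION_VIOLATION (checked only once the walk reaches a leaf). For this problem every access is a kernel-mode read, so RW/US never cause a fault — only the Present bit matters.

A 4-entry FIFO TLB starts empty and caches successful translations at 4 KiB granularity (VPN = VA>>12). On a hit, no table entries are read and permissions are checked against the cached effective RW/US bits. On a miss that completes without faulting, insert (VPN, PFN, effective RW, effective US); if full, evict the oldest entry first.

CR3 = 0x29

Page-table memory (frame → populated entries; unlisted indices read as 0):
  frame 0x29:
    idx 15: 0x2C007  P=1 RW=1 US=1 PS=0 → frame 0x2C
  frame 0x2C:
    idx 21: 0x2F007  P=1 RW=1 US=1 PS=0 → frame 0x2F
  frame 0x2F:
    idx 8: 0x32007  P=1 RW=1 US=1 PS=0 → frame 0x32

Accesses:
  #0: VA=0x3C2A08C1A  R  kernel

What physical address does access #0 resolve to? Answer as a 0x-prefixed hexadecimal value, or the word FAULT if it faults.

Trace:
#0 VA=0x3C2A08C1A (r,kernel):
  [0] read 0x29 idx=15: raw=0x2C007 flags P=1 W=1 U=1 S=0
  [1] read 0x2C idx=21: raw=0x2F007 flags P=1 W=1 U=1 S=0
  [2] read 0x2F idx=8: raw=0x32007 flags P=1 W=1 U=1 S=0
  → PA=0x32C1A  (3 entries read)

Access #0 PA: 0x32C1A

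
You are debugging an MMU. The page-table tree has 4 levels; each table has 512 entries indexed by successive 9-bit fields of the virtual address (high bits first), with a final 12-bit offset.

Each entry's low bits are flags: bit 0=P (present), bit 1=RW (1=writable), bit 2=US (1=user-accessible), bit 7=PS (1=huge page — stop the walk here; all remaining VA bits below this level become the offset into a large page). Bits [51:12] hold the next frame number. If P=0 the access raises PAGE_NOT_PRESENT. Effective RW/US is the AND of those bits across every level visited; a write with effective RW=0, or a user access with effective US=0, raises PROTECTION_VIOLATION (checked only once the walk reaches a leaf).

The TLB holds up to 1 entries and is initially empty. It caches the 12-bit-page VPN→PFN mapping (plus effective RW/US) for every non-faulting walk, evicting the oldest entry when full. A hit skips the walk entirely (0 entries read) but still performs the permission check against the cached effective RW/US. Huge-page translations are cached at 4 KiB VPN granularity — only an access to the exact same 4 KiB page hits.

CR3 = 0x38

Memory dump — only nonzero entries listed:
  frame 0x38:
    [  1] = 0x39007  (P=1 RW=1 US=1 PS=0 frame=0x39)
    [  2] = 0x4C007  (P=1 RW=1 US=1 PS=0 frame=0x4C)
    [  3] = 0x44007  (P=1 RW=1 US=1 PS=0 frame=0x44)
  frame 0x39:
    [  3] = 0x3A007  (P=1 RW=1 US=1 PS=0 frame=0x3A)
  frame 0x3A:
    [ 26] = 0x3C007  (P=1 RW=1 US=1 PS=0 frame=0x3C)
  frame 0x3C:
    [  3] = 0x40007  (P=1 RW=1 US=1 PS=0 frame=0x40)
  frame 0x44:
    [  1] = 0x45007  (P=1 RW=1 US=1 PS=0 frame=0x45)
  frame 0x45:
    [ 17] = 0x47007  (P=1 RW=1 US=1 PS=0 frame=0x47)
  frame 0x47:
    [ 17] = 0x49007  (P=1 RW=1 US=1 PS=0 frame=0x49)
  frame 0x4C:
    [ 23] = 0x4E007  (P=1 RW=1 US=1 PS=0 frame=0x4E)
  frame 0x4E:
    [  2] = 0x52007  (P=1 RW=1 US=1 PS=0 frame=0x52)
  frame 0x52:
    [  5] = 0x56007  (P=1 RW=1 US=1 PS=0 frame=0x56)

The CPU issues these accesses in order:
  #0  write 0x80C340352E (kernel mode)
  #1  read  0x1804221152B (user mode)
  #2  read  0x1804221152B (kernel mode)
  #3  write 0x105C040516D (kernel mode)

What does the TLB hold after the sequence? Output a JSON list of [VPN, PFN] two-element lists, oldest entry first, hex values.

Per-access translation:
#0 VA=0x80C340352E (w,kernel):
  L0: frame=0x38 idx=1 entry=0x39007 [P=1 RW=1 US=1 PS=0]
  L1: frame=0x39 idx=3 entry=0x3A007 [P=1 RW=1 US=1 PS=0]
  L2: frame=0x3A idx=26 entry=0x3C007 [P=1 RW=1 US=1 PS=0]
  L3: frame=0x3C idx=3 entry=0x40007 [P=1 RW=1 US=1 PS=0]
  ⇒ phys 0x4052E  [4 reads]
#1 VA=0x1804221152B (r,user):
  L0: frame=0x38 idx=3 entry=0x44007 [P=1 RW=1 US=1 PS=0]
  L1: frame=0x44 idx=1 entry=0x45007 [P=1 RW=1 US=1 PS=0]
  L2: frame=0x45 idx=17 entry=0x47007 [P=1 RW=1 US=1 PS=0]
  L3: frame=0x47 idx=17 entry=0x49007 [P=1 RW=1 US=1 PS=0]
  ⇒ phys 0x4952B  [4 reads]
#2 VA=0x1804221152B (r,kernel):
  TLB hit vpn=0x18042211 → PA=0x4952B
#3 VA=0x105C040516D (w,kernel):
  L0: frame=0x38 idx=2 entry=0x4C007 [P=1 RW=1 US=1 PS=0]
  L1: frame=0x4C idx=23 entry=0x4E007 [P=1 RW=1 US=1 PS=0]
  L2: frame=0x4E idx=2 entry=0x52007 [P=1 RW=1 US=1 PS=0]
  L3: frame=0x52 idx=5 entry=0x56007 [P=1 RW=1 US=1 PS=0]
  ⇒ phys 0x5616D  [4 reads]

TLB: [["0x105C0405", "0x56"]]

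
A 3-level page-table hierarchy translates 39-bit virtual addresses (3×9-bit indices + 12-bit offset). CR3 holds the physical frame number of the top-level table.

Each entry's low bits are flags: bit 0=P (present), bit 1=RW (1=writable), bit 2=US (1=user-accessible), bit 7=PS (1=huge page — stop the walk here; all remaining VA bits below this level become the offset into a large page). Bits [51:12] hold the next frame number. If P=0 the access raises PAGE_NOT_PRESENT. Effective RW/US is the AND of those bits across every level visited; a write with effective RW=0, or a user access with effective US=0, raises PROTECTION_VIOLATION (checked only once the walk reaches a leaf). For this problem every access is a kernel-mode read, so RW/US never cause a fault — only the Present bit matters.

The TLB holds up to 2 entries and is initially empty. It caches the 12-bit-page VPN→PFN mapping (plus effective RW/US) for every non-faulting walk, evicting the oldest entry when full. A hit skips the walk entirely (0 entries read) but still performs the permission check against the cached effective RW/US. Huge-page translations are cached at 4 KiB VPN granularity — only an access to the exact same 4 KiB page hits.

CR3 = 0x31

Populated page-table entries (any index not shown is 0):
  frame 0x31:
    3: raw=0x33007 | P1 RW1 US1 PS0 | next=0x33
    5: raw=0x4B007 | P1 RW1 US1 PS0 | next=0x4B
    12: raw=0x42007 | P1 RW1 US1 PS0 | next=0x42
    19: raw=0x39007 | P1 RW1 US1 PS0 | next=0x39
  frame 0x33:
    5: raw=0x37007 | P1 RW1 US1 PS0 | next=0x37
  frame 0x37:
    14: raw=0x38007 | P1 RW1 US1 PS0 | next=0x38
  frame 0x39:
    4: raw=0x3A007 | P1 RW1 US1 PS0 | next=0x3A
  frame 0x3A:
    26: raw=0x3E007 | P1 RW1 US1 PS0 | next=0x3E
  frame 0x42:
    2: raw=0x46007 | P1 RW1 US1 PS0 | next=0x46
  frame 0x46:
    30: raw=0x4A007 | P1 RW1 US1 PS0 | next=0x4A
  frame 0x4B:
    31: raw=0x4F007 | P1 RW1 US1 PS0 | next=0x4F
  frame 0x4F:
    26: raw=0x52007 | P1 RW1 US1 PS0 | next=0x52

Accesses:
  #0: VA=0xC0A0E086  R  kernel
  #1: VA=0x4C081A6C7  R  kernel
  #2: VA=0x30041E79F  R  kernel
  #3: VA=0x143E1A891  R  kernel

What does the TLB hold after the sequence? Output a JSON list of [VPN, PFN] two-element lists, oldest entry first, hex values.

Per-access translation:
#0 VA=0xC0A0E086 (r,kernel):
  lvl0: tbl 0x31, slot 3 ⇒ 0x33007 (P1/RW1/US1/PS0)
  lvl1: tbl 0x33, slot 5 ⇒ 0x37007 (P1/RW1/US1/PS0)
  lvl2: tbl 0x37, slot 14 ⇒ 0x38007 (P1/RW1/US1/PS0)
  ✓ 0x38086  — 3 lookups
#1 VA=0x4C081A6C7 (r,kernel):
  lvl0: tbl 0x31, slot 19 ⇒ 0x39007 (P1/RW1/US1/PS0)
  lvl1: tbl 0x39, slot 4 ⇒ 0x3A007 (P1/RW1/US1/PS0)
  lvl2: tbl 0x3A, slot 26 ⇒ 0x3E007 (P1/RW1/US1/PS0)
  ✓ 0x3E6C7  — 3 lookups
#2 VA=0x30041E79F (r,kernel):
  lvl0: tbl 0x31, slot 12 ⇒ 0x42007 (P1/RW1/US1/PS0)
  lvl1: tbl 0x42, slot 2 ⇒ 0x46007 (P1/RW1/US1/PS0)
  lvl2: tbl 0x46, slot 30 ⇒ 0x4A007 (P1/RW1/US1/PS0)
  ✓ 0x4A79F  — 3 lookups
#3 VA=0x143E1A891 (r,kernel):
  lvl0: tbl 0x31, slot 5 ⇒ 0x4B007 (P1/RW1/US1/PS0)
  lvl1: tbl 0x4B, slot 31 ⇒ 0x4F007 (P1/RW1/US1/PS0)
  lvl2: tbl 0x4F, slot 26 ⇒ 0x52007 (P1/RW1/US1/PS0)
  ✓ 0x52891  — 3 lookups

TLB: [["0x30041E", "0x4A"], ["0x143E1A", "0x52"]]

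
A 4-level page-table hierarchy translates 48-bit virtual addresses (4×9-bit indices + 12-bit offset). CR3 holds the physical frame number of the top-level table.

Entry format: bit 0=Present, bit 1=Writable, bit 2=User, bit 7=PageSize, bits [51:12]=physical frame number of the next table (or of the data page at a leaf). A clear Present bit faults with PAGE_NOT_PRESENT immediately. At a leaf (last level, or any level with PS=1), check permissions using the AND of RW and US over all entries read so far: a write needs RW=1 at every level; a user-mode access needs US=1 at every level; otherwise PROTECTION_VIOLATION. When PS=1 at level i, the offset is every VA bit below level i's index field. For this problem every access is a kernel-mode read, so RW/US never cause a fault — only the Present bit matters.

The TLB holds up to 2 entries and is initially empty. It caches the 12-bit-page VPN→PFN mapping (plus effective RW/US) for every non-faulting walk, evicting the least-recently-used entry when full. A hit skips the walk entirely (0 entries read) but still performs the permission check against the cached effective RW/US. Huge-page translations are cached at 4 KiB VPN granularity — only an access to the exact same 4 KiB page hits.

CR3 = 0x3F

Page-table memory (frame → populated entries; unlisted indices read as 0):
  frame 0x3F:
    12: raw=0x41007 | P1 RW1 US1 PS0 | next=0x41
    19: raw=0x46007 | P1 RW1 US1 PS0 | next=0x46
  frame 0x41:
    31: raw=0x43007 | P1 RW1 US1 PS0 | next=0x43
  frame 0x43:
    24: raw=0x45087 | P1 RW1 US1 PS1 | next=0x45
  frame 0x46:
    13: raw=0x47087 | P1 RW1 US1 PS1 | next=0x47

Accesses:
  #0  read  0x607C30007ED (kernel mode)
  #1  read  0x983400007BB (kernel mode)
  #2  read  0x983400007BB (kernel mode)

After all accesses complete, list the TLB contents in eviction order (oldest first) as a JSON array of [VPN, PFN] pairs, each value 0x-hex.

Per-access translation:
#0 VA=0x607C30007ED (r,kernel):
  L0 @0x3F[12] → 0x41007  P=1,RW=1,US=1,PS=0
  L1 @0x41[31] → 0x43007  P=1,RW=1,US=1,PS=0
  L2 @0x43[24] → 0x45087  P=1,RW=1,US=1,PS=1
  ✓ 0x457ED (huge @L2)  — 3 lookups
#1 VA=0x983400007BB (r,kernel):
  L0 @0x3F[19] → 0x46007  P=1,RW=1,US=1,PS=0
  L1 @0x46[13] → 0x47087  P=1,RW=1,US=1,PS=1
  ✓ 0x477BB (huge @L1)  — 2 lookups
#2 VA=0x983400007BB (r,kernel):
  TLB hit vpn=0x98340000 → PA=0x477BB

TLB: [["0x607C3000", "0x45"], ["0x98340000", "0x47"]]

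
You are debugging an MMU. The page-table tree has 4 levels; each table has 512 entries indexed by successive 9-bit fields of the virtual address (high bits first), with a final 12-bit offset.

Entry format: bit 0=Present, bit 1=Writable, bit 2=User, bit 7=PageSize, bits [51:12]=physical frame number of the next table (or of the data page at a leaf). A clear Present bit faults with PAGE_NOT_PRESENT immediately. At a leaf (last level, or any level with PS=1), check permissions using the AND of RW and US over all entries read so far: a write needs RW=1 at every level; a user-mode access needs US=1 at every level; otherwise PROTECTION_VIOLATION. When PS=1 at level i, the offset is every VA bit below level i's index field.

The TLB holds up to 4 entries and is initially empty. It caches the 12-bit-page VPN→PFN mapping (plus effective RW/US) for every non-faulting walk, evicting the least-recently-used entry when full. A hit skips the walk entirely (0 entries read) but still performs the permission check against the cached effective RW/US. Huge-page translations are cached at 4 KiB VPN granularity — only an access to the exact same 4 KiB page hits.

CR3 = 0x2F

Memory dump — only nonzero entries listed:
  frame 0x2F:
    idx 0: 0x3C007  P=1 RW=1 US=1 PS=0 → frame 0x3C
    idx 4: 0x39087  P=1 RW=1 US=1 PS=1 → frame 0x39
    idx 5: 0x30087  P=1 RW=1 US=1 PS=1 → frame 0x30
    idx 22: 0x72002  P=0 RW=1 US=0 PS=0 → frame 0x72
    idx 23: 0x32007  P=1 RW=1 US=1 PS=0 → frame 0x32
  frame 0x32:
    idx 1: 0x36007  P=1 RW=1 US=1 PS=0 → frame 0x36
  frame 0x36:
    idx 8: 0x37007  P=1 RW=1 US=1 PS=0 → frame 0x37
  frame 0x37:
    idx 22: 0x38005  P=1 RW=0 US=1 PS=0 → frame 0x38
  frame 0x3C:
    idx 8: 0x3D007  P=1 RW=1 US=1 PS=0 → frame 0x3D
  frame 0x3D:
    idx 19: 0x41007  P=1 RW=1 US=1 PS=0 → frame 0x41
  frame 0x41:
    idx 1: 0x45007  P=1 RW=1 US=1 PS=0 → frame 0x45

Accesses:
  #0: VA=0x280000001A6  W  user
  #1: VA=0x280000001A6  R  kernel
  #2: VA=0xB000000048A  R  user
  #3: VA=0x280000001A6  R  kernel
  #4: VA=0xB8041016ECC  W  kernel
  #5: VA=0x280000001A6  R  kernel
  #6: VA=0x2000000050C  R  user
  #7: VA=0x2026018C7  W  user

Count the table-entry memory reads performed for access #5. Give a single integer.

Trace:
#0 VA=0x280000001A6 (w,user):
  L0 @0x2F[5] → 0x30087  P=1,RW=1,US=1,PS=1
  → PA=0x301A6 (huge @L0)  (1 entries read)
#1 VA=0x280000001A6 (r,kernel):
  TLB hit vpn=0x28000000 → PA=0x301A6
#2 VA=0xB000000048A (r,user):
  L0 @0x2F[22] → 0x72002  P=0,RW=1,US=0,PS=0
  ⇒ fault: PAGE_NOT_PRESENT  — 1 lookups
#3 VA=0x280000001A6 (r,kernel):
  TLB hit vpn=0x28000000 → PA=0x301A6
#4 VA=0xB8041016ECC (w,kernel):
  L0 @0x2F[23] → 0x32007  P=1,RW=1,US=1,PS=0
  L1 @0x32[1] → 0x36007  P=1,RW=1,US=1,PS=0
  L2 @0x36[8] → 0x37007  P=1,RW=1,US=1,PS=0
  L3 @0x37[22] → 0x38005  P=1,RW=0,US=1,PS=0
  ⇒ fault: PROTECTION_VIOLATION  — 4 lookups
#5 VA=0x280000001A6 (r,kernel):
  TLB hit vpn=0x28000000 → PA=0x301A6
#6 VA=0x2000000050C (r,user):
  L0 @0x2F[4] → 0x39087  P=1,RW=1,US=1,PS=1
  → PA=0x3950C (huge @L0)  (1 entries read)
#7 VA=0x2026018C7 (w,user):
  L0 @0x2F[0] → 0x3C007  P=1,RW=1,US=1,PS=0
  L1 @0x3C[8] → 0x3D007  P=1,RW=1,US=1,PS=0
  L2 @0x3D[19] → 0x41007  P=1,RW=1,US=1,PS=0
  L3 @0x41[1] → 0x45007  P=1,RW=1,US=1,PS=0
  → PA=0x458C7  (4 entries read)

Entries read for #5: 0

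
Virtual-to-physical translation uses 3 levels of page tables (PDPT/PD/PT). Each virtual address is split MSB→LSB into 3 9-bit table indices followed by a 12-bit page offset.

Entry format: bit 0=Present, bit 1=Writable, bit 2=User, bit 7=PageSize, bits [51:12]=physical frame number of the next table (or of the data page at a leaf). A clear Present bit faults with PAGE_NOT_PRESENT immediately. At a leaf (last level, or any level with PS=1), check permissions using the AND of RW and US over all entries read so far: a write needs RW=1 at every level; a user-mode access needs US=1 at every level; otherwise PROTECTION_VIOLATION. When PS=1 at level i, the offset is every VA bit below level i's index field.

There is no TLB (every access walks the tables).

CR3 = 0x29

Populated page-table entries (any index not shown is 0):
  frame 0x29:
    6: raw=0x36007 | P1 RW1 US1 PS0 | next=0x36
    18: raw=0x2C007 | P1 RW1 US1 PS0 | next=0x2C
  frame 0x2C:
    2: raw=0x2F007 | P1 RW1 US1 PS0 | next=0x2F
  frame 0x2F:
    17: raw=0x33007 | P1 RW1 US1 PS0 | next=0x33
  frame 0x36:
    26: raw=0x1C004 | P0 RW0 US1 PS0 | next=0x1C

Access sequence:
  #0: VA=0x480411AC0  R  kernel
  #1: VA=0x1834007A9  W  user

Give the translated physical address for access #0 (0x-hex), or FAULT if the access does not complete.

Per-access translation:
#0 VA=0x480411AC0 (r,kernel):
  lvl0: tbl 0x29, slot 18 ⇒ 0x2C007 (P1/RW1/US1/PS0)
  lvl1: tbl 0x2C, slot 2 ⇒ 0x2F007 (P1/RW1/US1/PS0)
  lvl2: tbl 0x2F, slot 17 ⇒ 0x33007 (P1/RW1/US1/PS0)
  ✓ 0x33AC0  — 3 lookups
#1 VA=0x1834007A9 (w,user):
  lvl0: tbl 0x29, slot 6 ⇒ 0x36007 (P1/RW1/US1/PS0)
  lvl1: tbl 0x36, slot 26 ⇒ 0x1C004 (P0/RW0/US1/PS0)
  ✗ PAGE_NOT_PRESENT  [2 reads]

Access #0 PA: 0x33AC0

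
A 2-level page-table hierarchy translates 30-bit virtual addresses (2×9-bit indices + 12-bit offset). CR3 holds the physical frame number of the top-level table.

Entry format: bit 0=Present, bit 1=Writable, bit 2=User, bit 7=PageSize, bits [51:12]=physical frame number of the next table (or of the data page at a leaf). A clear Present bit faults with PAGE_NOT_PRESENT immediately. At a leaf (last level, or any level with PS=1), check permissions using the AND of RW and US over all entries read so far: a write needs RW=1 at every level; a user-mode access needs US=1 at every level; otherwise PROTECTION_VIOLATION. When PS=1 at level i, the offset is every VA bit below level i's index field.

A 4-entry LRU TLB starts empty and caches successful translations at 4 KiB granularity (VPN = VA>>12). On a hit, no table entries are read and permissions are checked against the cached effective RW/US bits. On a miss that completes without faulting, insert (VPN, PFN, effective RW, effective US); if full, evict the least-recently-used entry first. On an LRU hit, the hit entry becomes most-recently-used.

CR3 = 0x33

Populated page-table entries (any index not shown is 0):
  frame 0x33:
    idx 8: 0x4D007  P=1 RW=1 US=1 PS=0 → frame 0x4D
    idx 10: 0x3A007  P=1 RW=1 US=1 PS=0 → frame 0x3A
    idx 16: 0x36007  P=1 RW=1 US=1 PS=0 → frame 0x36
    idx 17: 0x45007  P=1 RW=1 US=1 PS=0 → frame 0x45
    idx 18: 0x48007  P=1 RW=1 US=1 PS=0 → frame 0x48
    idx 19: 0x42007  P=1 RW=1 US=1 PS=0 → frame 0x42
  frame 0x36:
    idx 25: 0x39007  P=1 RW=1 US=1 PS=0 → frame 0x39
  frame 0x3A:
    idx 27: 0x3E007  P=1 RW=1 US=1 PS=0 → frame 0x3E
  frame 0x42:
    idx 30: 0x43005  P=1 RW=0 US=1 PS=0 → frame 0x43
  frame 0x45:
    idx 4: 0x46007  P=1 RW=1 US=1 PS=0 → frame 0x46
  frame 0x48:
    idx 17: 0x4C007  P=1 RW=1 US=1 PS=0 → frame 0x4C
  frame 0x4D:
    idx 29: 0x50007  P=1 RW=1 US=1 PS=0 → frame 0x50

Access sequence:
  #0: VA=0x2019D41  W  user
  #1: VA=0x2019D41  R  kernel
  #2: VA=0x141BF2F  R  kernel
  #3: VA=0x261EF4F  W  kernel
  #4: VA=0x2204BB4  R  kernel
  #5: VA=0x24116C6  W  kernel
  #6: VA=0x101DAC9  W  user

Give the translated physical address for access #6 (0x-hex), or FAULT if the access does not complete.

Per-access translation:
#0 VA=0x2019D41 (w,user):
  lvl0: tbl 0x33, slot 16 ⇒ 0x36007 (P1/RW1/US1/PS0)
  lvl1: tbl 0x36, slot 25 ⇒ 0x39007 (P1/RW1/US1/PS0)
  → PA=0x39D41  (2 entries read)
#1 VA=0x2019D41 (r,kernel):
  TLB hit vpn=0x2019 → PA=0x39D41
#2 VA=0x141BF2F (r,kernel):
  lvl0: tbl 0x33, slot 10 ⇒ 0x3A007 (P1/RW1/US1/PS0)
  lvl1: tbl 0x3A, slot 27 ⇒ 0x3E007 (P1/RW1/US1/PS0)
  → PA=0x3EF2F  (2 entries read)
#3 VA=0x261EF4F (w,kernel):
  lvl0: tbl 0x33, slot 19 ⇒ 0x42007 (P1/RW1/US1/PS0)
  lvl1: tbl 0x42, slot 30 ⇒ 0x43005 (P1/RW0/US1/PS0)
  ✗ PROTECTION_VIOLATION  [2 reads]
#4 VA=0x2204BB4 (r,kernel):
  lvl0: tbl 0x33, slot 17 ⇒ 0x45007 (P1/RW1/US1/PS0)
  lvl1: tbl 0x45, slot 4 ⇒ 0x46007 (P1/RW1/US1/PS0)
  → PA=0x46BB4  (2 entries read)
#5 VA=0x24116C6 (w,kernel):
  lvl0: tbl 0x33, slot 18 ⇒ 0x48007 (P1/RW1/US1/PS0)
  lvl1: tbl 0x48, slot 17 ⇒ 0x4C007 (P1/RW1/US1/PS0)
  → PA=0x4C6C6  (2 entries read)
#6 VA=0x101DAC9 (w,user):
  lvl0: tbl 0x33, slot 8 ⇒ 0x4D007 (P1/RW1/US1/PS0)
  lvl1: tbl 0x4D, slot 29 ⇒ 0x50007 (P1/RW1/US1/PS0)
  → PA=0x50AC9  (2 entries read)

Access #6 PA: 0x50AC9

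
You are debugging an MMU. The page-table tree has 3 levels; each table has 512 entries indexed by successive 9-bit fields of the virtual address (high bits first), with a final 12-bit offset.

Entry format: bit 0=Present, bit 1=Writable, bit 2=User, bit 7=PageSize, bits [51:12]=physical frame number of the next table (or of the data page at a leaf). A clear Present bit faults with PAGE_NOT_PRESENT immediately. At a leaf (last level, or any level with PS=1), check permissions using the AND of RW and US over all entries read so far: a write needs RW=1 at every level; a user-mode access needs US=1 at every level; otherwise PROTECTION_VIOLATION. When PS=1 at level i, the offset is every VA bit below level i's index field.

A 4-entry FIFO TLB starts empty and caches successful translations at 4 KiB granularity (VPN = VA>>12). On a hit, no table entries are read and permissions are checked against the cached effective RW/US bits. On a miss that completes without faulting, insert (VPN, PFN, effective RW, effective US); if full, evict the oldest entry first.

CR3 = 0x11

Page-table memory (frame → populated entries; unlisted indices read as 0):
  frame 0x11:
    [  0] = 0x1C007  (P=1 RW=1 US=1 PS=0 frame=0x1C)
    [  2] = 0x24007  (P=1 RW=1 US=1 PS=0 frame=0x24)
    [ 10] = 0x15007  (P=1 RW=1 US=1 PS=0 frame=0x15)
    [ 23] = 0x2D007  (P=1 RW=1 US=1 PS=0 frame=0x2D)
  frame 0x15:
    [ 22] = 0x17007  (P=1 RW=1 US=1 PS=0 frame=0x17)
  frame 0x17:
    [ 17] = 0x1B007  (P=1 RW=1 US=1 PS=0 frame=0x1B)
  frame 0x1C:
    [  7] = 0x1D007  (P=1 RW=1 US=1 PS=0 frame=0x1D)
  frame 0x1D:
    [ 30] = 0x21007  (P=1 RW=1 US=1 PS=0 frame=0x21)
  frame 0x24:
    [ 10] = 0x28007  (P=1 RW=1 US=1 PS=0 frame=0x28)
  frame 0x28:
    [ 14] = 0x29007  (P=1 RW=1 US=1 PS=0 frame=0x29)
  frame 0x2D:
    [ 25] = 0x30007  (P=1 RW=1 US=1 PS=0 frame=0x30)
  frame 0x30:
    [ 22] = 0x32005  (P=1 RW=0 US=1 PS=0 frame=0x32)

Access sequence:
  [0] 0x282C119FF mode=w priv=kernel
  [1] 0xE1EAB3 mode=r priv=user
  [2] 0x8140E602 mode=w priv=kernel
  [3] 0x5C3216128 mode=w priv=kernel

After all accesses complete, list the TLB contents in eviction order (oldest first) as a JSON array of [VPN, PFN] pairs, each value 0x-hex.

Trace:
#0 VA=0x282C119FF (w,kernel):
  lvl0: tbl 0x11, slot 10 ⇒ 0x15007 (P1/RW1/US1/PS0)
  lvl1: tbl 0x15, slot 22 ⇒ 0x17007 (P1/RW1/US1/PS0)
  lvl2: tbl 0x17, slot 17 ⇒ 0x1B007 (P1/RW1/US1/PS0)
  → PA=0x1B9FF  (3 entries read)
#1 VA=0xE1EAB3 (r,user):
  lvl0: tbl 0x11, slot 0 ⇒ 0x1C007 (P1/RW1/US1/PS0)
  lvl1: tbl 0x1C, slot 7 ⇒ 0x1D007 (P1/RW1/US1/PS0)
  lvl2: tbl 0x1D, slot 30 ⇒ 0x21007 (P1/RW1/US1/PS0)
  → PA=0x21AB3  (3 entries read)
#2 VA=0x8140E602 (w,kernel):
  lvl0: tbl 0x11, slot 2 ⇒ 0x24007 (P1/RW1/US1/PS0)
  lvl1: tbl 0x24, slot 10 ⇒ 0x28007 (P1/RW1/US1/PS0)
  lvl2: tbl 0x28, slot 14 ⇒ 0x29007 (P1/RW1/US1/PS0)
  → PA=0x29602  (3 entries read)
#3 VA=0x5C3216128 (w,kernel):
  lvl0: tbl 0x11, slot 23 ⇒ 0x2D007 (P1/RW1/US1/PS0)
  lvl1: tbl 0x2D, slot 25 ⇒ 0x30007 (P1/RW1/US1/PS0)
  lvl2: tbl 0x30, slot 22 ⇒ 0x32005 (P1/RW0/US1/PS0)
  ⇒ fault: PROTECTION_VIOLATION  — 3 lookups

TLB: [["0x282C11", "0x1B"], ["0xE1E", "0x21"], ["0x8140E", "0x29"]]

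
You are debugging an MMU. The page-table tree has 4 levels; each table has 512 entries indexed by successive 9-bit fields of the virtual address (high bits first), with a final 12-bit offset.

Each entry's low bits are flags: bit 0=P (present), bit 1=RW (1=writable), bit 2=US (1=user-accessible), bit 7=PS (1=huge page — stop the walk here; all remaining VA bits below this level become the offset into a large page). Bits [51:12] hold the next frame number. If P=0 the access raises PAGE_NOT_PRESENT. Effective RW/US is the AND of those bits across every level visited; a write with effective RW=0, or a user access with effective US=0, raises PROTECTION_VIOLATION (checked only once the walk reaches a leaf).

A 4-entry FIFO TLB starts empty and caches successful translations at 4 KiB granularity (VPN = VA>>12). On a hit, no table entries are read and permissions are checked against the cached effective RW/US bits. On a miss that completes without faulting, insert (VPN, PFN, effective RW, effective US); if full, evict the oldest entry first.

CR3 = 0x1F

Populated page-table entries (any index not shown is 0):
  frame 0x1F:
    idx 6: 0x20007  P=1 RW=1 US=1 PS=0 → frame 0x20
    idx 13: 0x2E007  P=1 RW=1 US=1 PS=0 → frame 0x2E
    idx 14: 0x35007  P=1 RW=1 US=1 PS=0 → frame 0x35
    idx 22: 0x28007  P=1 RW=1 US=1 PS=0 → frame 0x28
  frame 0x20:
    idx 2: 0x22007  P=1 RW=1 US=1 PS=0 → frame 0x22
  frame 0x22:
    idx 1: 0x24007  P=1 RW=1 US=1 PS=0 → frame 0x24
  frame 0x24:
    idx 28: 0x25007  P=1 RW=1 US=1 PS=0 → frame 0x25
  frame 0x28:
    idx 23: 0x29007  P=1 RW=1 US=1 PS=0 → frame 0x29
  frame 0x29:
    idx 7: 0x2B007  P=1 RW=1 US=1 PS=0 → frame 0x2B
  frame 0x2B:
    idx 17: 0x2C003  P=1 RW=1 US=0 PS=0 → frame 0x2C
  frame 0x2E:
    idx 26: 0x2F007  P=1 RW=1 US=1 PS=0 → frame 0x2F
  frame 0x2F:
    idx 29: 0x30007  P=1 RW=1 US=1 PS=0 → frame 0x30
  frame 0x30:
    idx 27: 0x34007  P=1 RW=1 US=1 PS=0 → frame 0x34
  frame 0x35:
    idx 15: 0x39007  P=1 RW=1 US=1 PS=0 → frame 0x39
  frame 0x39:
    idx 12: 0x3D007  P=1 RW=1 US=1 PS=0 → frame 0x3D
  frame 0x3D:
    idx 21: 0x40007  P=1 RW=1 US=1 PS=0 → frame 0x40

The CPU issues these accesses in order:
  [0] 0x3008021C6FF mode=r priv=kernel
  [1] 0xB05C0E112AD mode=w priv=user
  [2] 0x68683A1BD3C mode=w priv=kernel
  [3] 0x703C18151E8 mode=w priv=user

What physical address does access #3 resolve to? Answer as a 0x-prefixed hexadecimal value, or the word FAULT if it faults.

Trace:
#0 VA=0x3008021C6FF (r,kernel):
  lvl0: tbl 0x1F, slot 6 ⇒ 0x20007 (P1/RW1/US1/PS0)
  lvl1: tbl 0x20, slot 2 ⇒ 0x22007 (P1/RW1/US1/PS0)
  lvl2: tbl 0x22, slot 1 ⇒ 0x24007 (P1/RW1/US1/PS0)
  lvl3: tbl 0x24, slot 28 ⇒ 0x25007 (P1/RW1/US1/PS0)
  ✓ 0x256FF  — 4 lookups
#1 VA=0xB05C0E112AD (w,user):
  lvl0: tbl 0x1F, slot 22 ⇒ 0x28007 (P1/RW1/US1/PS0)
  lvl1: tbl 0x28, slot 23 ⇒ 0x29007 (P1/RW1/US1/PS0)
  lvl2: tbl 0x29, slot 7 ⇒ 0x2B007 (P1/RW1/US1/PS0)
  lvl3: tbl 0x2B, slot 17 ⇒ 0x2C003 (P1/RW1/US0/PS0)
  → PROTECTION_VIOLATION  (4 entries read)
#2 VA=0x68683A1BD3C (w,kernel):
  lvl0: tbl 0x1F, slot 13 ⇒ 0x2E007 (P1/RW1/US1/PS0)
  lvl1: tbl 0x2E, slot 26 ⇒ 0x2F007 (P1/RW1/US1/PS0)
  lvl2: tbl 0x2F, slot 29 ⇒ 0x30007 (P1/RW1/US1/PS0)
  lvl3: tbl 0x30, slot 27 ⇒ 0x34007 (P1/RW1/US1/PS0)
  ✓ 0x34D3C  — 4 lookups
#3 VA=0x703C18151E8 (w,user):
  lvl0: tbl 0x1F, slot 14 ⇒ 0x35007 (P1/RW1/US1/PS0)
  lvl1: tbl 0x35, slot 15 ⇒ 0x39007 (P1/RW1/US1/PS0)
  lvl2: tbl 0x39, slot 12 ⇒ 0x3D007 (P1/RW1/US1/PS0)
  lvl3: tbl 0x3D, slot 21 ⇒ 0x40007 (P1/RW1/US1/PS0)
  ✓ 0x401E8  — 4 lookups

Access #3 PA: 0x401E8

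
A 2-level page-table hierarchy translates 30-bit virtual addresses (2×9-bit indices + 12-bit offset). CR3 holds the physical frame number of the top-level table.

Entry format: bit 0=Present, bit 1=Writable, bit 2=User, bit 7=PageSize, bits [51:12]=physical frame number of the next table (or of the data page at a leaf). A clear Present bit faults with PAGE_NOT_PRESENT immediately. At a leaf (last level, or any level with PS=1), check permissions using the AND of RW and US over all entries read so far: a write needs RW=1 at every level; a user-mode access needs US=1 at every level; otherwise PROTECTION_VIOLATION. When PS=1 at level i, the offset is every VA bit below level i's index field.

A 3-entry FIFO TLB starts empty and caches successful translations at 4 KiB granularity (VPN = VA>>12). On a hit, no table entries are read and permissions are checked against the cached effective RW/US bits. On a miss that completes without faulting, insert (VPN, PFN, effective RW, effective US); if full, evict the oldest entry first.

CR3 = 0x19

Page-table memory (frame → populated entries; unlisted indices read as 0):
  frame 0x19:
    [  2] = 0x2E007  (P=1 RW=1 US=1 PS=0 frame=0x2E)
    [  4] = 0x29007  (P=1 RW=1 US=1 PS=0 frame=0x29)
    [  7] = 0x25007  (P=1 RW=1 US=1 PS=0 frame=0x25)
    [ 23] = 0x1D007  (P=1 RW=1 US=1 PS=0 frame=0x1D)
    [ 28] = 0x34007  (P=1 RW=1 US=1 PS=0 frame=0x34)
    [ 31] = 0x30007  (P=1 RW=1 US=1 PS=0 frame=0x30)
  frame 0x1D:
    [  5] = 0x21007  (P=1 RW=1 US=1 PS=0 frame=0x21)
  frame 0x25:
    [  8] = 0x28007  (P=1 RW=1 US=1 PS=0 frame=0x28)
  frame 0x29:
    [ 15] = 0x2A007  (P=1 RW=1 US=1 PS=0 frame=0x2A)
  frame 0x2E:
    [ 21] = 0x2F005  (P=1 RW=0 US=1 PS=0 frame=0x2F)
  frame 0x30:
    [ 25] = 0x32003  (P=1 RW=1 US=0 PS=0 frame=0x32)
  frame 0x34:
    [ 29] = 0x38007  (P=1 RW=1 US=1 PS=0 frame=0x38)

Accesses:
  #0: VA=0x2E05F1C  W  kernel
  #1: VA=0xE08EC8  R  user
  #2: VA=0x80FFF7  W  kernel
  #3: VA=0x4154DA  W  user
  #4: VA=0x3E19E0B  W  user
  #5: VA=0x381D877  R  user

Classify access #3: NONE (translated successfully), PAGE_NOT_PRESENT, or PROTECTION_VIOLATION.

Walk each access:
#0 VA=0x2E05F1C (w,kernel):
  L0 @0x19[23] → 0x1D007  P=1,RW=1,US=1,PS=0
  L1 @0x1D[5] → 0x21007  P=1,RW=1,US=1,PS=0
  ⇒ phys 0x21F1C  [2 reads]
#1 VA=0xE08EC8 (r,user):
  L0 @0x19[7] → 0x25007  P=1,RW=1,US=1,PS=0
  L1 @0x25[8] → 0x28007  P=1,RW=1,US=1,PS=0
  ⇒ phys 0x28EC8  [2 reads]
#2 VA=0x80FFF7 (w,kernel):
  L0 @0x19[4] → 0x29007  P=1,RW=1,US=1,PS=0
  L1 @0x29[15] → 0x2A007  P=1,RW=1,US=1,PS=0
  ⇒ phys 0x2AFF7  [2 reads]
#3 VA=0x4154DA (w,user):
  L0 @0x19[2] → 0x2E007  P=1,RW=1,US=1,PS=0
  L1 @0x2E[21] → 0x2F005  P=1,RW=0,US=1,PS=0
  ⇒ fault: PROTECTION_VIOLATION  — 2 lookups
#4 VA=0x3E19E0B (w,user):
  L0 @0x19[31] → 0x30007  P=1,RW=1,US=1,PS=0
  L1 @0x30[25] → 0x32003  P=1,RW=1,US=0,PS=0
  ⇒ fault: PROTECTION_VIOLATION  — 2 lookups
#5 VA=0x381D877 (r,user):
  L0 @0x19[28] → 0x34007  P=1,RW=1,US=1,PS=0
  L1 @0x34[29] → 0x38007  P=1,RW=1,US=1,PS=0
  ⇒ phys 0x38877  [2 reads]

Access #3 fault: PROTECTION_VIOLATION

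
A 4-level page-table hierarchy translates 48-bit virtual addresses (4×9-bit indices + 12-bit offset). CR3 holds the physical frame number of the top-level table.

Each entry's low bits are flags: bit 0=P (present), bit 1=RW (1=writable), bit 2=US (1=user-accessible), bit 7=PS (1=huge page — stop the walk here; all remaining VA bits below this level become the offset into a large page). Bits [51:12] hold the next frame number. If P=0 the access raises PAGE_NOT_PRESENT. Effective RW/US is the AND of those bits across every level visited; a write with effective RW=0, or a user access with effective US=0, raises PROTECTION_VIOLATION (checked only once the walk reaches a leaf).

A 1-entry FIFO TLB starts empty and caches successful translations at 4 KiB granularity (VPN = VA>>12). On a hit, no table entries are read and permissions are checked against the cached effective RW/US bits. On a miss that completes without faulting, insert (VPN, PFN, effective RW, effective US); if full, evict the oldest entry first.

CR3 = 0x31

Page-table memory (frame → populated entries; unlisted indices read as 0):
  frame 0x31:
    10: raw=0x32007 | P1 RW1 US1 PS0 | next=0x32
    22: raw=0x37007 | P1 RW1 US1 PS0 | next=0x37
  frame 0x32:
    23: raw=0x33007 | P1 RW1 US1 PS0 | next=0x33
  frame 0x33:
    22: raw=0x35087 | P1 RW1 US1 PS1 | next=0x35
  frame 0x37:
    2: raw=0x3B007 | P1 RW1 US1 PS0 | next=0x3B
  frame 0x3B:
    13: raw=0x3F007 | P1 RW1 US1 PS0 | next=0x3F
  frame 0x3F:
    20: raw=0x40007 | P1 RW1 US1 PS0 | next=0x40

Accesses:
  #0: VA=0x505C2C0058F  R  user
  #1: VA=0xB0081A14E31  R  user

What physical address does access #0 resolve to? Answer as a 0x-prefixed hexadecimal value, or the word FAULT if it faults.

Trace:
#0 VA=0x505C2C0058F (r,user):
  [0] read 0x31 idx=10: raw=0x32007 flags P=1 W=1 U=1 S=0
  [1] read 0x32 idx=23: raw=0x33007 flags P=1 W=1 U=1 S=0
  [2] read 0x33 idx=22: raw=0x35087 flags P=1 W=1 U=1 S=1
  → PA=0x3558F (huge @L2)  (3 entries read)
#1 VA=0xB0081A14E31 (r,user):
  [0] read 0x31 idx=22: raw=0x37007 flags P=1 W=1 U=1 S=0
  [1] read 0x37 idx=2: raw=0x3B007 flags P=1 W=1 U=1 S=0
  [2] read 0x3B idx=13: raw=0x3F007 flags P=1 W=1 U=1 S=0
  [3] read 0x3F idx=20: raw=0x40007 flags P=1 W=1 U=1 S=0
  → PA=0x40E31  (4 entries read)

Access #0 PA: 0x3558F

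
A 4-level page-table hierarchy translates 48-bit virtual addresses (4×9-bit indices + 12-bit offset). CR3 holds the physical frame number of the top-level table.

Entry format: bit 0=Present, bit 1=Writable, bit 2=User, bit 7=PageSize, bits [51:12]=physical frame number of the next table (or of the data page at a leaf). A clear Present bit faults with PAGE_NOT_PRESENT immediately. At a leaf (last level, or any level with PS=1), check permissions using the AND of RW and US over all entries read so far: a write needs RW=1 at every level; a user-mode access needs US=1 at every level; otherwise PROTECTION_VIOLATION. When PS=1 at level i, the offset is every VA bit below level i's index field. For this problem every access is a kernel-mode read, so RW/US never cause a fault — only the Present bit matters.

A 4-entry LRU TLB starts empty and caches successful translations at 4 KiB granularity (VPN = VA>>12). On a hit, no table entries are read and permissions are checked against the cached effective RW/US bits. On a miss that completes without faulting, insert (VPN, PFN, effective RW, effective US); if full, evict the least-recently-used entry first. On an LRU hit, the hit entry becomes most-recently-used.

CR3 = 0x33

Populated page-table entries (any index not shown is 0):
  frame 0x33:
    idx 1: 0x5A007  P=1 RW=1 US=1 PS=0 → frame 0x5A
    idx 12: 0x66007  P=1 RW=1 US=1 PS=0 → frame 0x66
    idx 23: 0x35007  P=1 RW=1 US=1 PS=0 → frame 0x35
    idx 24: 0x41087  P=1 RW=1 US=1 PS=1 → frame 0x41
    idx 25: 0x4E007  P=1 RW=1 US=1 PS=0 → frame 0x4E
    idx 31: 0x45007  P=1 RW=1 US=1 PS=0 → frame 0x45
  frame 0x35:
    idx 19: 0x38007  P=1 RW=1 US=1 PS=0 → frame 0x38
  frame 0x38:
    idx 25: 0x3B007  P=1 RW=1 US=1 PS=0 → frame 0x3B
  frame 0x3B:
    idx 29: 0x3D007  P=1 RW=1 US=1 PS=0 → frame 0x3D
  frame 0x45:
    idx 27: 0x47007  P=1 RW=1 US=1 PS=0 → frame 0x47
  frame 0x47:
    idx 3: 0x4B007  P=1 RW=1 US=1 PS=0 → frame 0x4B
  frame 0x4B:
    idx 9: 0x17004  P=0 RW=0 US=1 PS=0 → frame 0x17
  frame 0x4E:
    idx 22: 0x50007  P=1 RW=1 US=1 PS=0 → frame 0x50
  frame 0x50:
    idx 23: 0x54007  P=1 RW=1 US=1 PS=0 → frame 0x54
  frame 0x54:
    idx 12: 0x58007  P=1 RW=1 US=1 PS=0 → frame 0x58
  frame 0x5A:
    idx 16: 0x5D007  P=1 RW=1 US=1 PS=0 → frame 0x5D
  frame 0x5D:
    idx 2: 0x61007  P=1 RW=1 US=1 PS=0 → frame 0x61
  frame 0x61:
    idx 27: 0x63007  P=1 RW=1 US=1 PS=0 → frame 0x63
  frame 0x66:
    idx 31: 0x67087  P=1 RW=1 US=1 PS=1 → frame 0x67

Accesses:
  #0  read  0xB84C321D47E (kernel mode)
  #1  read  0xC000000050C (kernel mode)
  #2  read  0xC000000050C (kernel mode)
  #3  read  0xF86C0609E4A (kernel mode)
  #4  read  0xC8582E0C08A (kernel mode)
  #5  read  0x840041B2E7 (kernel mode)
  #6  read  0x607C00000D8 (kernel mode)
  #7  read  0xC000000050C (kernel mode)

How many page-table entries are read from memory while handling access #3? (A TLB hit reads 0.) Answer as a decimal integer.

Per-access translation:
#0 VA=0xB84C321D47E (r,kernel):
  L0 @0x33[23] → 0x35007  P=1,RW=1,US=1,PS=0
  L1 @0x35[19] → 0x38007  P=1,RW=1,US=1,PS=0
  L2 @0x38[25] → 0x3B007  P=1,RW=1,US=1,PS=0
  L3 @0x3B[29] → 0x3D007  P=1,RW=1,US=1,PS=0
  ✓ 0x3D47E  — 4 lookups
#1 VA=0xC000000050C (r,kernel):
  L0 @0x33[24] → 0x41087  P=1,RW=1,US=1,PS=1
  ✓ 0x4150C (huge @L0)  — 1 lookups
#2 VA=0xC000000050C (r,kernel):
  TLB hit vpn=0xC0000000 → PA=0x4150C
#3 VA=0xF86C0609E4A (r,kernel):
  L0 @0x33[31] → 0x45007  P=1,RW=1,US=1,PS=0
  L1 @0x45[27] → 0x47007  P=1,RW=1,US=1,PS=0
  L2 @0x47[3] → 0x4B007  P=1,RW=1,US=1,PS=0
  L3 @0x4B[9] → 0x17004  P=0,RW=0,US=1,PS=0
  → PAGE_NOT_PRESENT  (4 entries read)
#4 VA=0xC8582E0C08A (r,kernel):
  L0 @0x33[25] → 0x4E007  P=1,RW=1,US=1,PS=0
  L1 @0x4E[22] → 0x50007  P=1,RW=1,US=1,PS=0
  L2 @0x50[23] → 0x54007  P=1,RW=1,US=1,PS=0
  L3 @0x54[12] → 0x58007  P=1,RW=1,US=1,PS=0
  ✓ 0x5808A  — 4 lookups
#5 VA=0x840041B2E7 (r,kernel):
  L0 @0x33[1] → 0x5A007  P=1,RW=1,US=1,PS=0
  L1 @0x5A[16] → 0x5D007  P=1,RW=1,US=1,PS=0
  L2 @0x5D[2] → 0x61007  P=1,RW=1,US=1,PS=0
  L3 @0x61[27] → 0x63007  P=1,RW=1,US=1,PS=0
  ✓ 0x632E7  — 4 lookups
#6 VA=0x607C00000D8 (r,kernel):
  L0 @0x33[12] → 0x66007  P=1,RW=1,US=1,PS=0
  L1 @0x66[31] → 0x67087  P=1,RW=1,US=1,PS=1
  ✓ 0x670D8 (huge @L1)  — 2 lookups
#7 VA=0xC000000050C (r,kernel):
  TLB hit vpn=0xC0000000 → PA=0x4150C

Entries read for #3: 4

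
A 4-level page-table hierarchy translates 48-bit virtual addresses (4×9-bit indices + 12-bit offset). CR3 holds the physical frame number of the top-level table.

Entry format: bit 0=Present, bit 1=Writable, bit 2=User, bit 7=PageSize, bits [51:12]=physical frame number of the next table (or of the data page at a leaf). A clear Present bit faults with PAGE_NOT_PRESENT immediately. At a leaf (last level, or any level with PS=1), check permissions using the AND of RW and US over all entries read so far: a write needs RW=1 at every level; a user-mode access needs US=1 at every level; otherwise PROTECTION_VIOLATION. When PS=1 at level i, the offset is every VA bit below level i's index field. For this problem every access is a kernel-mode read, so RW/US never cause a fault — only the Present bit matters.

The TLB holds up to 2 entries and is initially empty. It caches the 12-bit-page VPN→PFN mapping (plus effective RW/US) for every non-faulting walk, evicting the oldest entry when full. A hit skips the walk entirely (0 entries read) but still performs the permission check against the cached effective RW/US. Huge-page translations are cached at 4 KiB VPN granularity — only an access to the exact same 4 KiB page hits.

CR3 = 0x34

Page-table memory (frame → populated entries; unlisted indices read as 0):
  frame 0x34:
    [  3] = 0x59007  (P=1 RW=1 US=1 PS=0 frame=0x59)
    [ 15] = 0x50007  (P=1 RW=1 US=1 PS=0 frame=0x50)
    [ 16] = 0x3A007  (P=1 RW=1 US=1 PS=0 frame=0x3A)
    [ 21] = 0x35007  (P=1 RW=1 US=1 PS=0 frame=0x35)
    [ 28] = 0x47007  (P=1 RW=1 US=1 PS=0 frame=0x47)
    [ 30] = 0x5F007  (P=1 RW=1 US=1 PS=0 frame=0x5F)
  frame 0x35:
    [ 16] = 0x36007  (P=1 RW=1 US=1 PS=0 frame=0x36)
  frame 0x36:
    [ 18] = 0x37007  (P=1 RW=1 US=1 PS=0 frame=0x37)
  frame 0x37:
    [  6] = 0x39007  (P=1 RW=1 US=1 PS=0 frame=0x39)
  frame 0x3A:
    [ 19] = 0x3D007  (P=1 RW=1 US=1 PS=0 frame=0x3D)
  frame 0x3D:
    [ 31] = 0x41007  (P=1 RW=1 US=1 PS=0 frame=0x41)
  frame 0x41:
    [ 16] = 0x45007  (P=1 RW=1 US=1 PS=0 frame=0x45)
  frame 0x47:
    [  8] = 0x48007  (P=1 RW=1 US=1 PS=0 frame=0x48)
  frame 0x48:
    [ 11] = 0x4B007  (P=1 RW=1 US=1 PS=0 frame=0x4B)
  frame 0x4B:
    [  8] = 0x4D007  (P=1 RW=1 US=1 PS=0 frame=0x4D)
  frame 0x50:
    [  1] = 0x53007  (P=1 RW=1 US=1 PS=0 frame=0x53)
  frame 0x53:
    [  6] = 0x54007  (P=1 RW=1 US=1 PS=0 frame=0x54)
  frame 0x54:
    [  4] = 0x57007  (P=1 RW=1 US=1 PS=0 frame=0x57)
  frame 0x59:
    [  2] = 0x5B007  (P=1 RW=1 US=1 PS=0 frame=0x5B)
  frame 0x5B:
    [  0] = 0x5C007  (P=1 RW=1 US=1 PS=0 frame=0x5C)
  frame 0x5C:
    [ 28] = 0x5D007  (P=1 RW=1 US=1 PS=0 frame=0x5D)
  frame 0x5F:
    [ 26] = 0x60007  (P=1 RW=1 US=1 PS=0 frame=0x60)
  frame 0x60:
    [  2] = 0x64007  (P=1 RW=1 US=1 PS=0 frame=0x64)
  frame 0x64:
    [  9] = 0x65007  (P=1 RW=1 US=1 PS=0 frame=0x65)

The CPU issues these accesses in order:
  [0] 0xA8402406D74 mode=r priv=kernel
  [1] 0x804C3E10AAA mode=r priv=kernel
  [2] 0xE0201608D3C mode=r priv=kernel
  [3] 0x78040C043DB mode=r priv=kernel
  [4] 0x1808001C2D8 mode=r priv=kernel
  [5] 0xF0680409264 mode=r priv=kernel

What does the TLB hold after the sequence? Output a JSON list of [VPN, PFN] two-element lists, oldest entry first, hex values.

Trace:
#0 VA=0xA8402406D74 (r,kernel):
  L0 @0x34[21] → 0x35007  P=1,RW=1,US=1,PS=0
  L1 @0x35[16] → 0x36007  P=1,RW=1,US=1,PS=0
  L2 @0x36[18] → 0x37007  P=1,RW=1,US=1,PS=0
  L3 @0x37[6] → 0x39007  P=1,RW=1,US=1,PS=0
  ⇒ phys 0x39D74  [4 reads]
#1 VA=0x804C3E10AAA (r,kernel):
  L0 @0x34[16] → 0x3A007  P=1,RW=1,US=1,PS=0
  L1 @0x3A[19] → 0x3D007  P=1,RW=1,US=1,PS=0
  L2 @0x3D[31] → 0x41007  P=1,RW=1,US=1,PS=0
  L3 @0x41[16] → 0x45007  P=1,RW=1,US=1,PS=0
  ⇒ phys 0x45AAA  [4 reads]
#2 VA=0xE0201608D3C (r,kernel):
  L0 @0x34[28] → 0x47007  P=1,RW=1,US=1,PS=0
  L1 @0x47[8] → 0x48007  P=1,RW=1,US=1,PS=0
  L2 @0x48[11] → 0x4B007  P=1,RW=1,US=1,PS=0
  L3 @0x4B[8] → 0x4D007  P=1,RW=1,US=1,PS=0
  ⇒ phys 0x4DD3C  [4 reads]
#3 VA=0x78040C043DB (r,kernel):
  L0 @0x34[15] → 0x50007  P=1,RW=1,US=1,PS=0
  L1 @0x50[1] → 0x53007  P=1,RW=1,US=1,PS=0
  L2 @0x53[6] → 0x54007  P=1,RW=1,US=1,PS=0
  L3 @0x54[4] → 0x57007  P=1,RW=1,US=1,PS=0
  ⇒ phys 0x573DB  [4 reads]
#4 VA=0x1808001C2D8 (r,kernel):
  L0 @0x34[3] → 0x59007  P=1,RW=1,US=1,PS=0
  L1 @0x59[2] → 0x5B007  P=1,RW=1,US=1,PS=0
  L2 @0x5B[0] → 0x5C007  P=1,RW=1,US=1,PS=0
  L3 @0x5C[28] → 0x5D007  P=1,RW=1,US=1,PS=0
  ⇒ phys 0x5D2D8  [4 reads]
#5 VA=0xF0680409264 (r,kernel):
  L0 @0x34[30] → 0x5F007  P=1,RW=1,US=1,PS=0
  L1 @0x5F[26] → 0x60007  P=1,RW=1,US=1,PS=0
  L2 @0x60[2] → 0x64007  P=1,RW=1,US=1,PS=0
  L3 @0x64[9] → 0x65007  P=1,RW=1,US=1,PS=0
  ⇒ phys 0x65264  [4 reads]

TLB: [["0x1808001C", "0x5D"], ["0xF0680409", "0x65"]]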